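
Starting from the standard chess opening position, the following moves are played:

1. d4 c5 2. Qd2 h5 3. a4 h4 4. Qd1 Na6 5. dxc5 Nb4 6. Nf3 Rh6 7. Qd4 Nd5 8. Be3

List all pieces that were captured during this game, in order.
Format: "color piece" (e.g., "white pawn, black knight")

Tracking captures:
  dxc5: captured black pawn

black pawn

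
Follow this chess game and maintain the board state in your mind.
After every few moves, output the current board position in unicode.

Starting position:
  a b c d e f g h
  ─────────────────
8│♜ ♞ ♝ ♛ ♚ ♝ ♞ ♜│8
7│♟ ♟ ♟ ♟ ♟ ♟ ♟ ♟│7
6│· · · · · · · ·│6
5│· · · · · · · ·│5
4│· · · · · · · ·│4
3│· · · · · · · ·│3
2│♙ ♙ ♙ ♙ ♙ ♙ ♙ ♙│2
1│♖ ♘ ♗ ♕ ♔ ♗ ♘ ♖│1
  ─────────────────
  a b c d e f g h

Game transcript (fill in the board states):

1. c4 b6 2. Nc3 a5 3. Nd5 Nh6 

  a b c d e f g h
  ─────────────────
8│♜ ♞ ♝ ♛ ♚ ♝ · ♜│8
7│· · ♟ ♟ ♟ ♟ ♟ ♟│7
6│· ♟ · · · · · ♞│6
5│♟ · · ♘ · · · ·│5
4│· · ♙ · · · · ·│4
3│· · · · · · · ·│3
2│♙ ♙ · ♙ ♙ ♙ ♙ ♙│2
1│♖ · ♗ ♕ ♔ ♗ ♘ ♖│1
  ─────────────────
  a b c d e f g h

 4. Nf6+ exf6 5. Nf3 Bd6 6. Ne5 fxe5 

  a b c d e f g h
  ─────────────────
8│♜ ♞ ♝ ♛ ♚ · · ♜│8
7│· · ♟ ♟ · ♟ ♟ ♟│7
6│· ♟ · ♝ · · · ♞│6
5│♟ · · · ♟ · · ·│5
4│· · ♙ · · · · ·│4
3│· · · · · · · ·│3
2│♙ ♙ · ♙ ♙ ♙ ♙ ♙│2
1│♖ · ♗ ♕ ♔ ♗ · ♖│1
  ─────────────────
  a b c d e f g h

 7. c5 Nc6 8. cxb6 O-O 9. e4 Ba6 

  a b c d e f g h
  ─────────────────
8│♜ · · ♛ · ♜ ♚ ·│8
7│· · ♟ ♟ · ♟ ♟ ♟│7
6│♝ ♙ ♞ ♝ · · · ♞│6
5│♟ · · · ♟ · · ·│5
4│· · · · ♙ · · ·│4
3│· · · · · · · ·│3
2│♙ ♙ · ♙ · ♙ ♙ ♙│2
1│♖ · ♗ ♕ ♔ ♗ · ♖│1
  ─────────────────
  a b c d e f g h

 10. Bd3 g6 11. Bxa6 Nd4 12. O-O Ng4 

  a b c d e f g h
  ─────────────────
8│♜ · · ♛ · ♜ ♚ ·│8
7│· · ♟ ♟ · ♟ · ♟│7
6│♗ ♙ · ♝ · · ♟ ·│6
5│♟ · · · ♟ · · ·│5
4│· · · ♞ ♙ · ♞ ·│4
3│· · · · · · · ·│3
2│♙ ♙ · ♙ · ♙ ♙ ♙│2
1│♖ · ♗ ♕ · ♖ ♔ ·│1
  ─────────────────
  a b c d e f g h

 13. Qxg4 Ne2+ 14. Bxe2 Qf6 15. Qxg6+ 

  a b c d e f g h
  ─────────────────
8│♜ · · · · ♜ ♚ ·│8
7│· · ♟ ♟ · ♟ · ♟│7
6│· ♙ · ♝ · ♛ ♕ ·│6
5│♟ · · · ♟ · · ·│5
4│· · · · ♙ · · ·│4
3│· · · · · · · ·│3
2│♙ ♙ · ♙ ♗ ♙ ♙ ♙│2
1│♖ · ♗ · · ♖ ♔ ·│1
  ─────────────────
  a b c d e f g h


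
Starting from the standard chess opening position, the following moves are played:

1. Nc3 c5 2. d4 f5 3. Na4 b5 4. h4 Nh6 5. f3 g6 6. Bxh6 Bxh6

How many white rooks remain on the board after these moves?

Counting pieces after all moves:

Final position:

  a b c d e f g h
  ─────────────────
8│♜ ♞ ♝ ♛ ♚ · · ♜│8
7│♟ · · ♟ ♟ · · ♟│7
6│· · · · · · ♟ ♝│6
5│· ♟ ♟ · · ♟ · ·│5
4│♘ · · ♙ · · · ♙│4
3│· · · · · ♙ · ·│3
2│♙ ♙ ♙ · ♙ · ♙ ·│2
1│♖ · · ♕ ♔ ♗ ♘ ♖│1
  ─────────────────
  a b c d e f g h


2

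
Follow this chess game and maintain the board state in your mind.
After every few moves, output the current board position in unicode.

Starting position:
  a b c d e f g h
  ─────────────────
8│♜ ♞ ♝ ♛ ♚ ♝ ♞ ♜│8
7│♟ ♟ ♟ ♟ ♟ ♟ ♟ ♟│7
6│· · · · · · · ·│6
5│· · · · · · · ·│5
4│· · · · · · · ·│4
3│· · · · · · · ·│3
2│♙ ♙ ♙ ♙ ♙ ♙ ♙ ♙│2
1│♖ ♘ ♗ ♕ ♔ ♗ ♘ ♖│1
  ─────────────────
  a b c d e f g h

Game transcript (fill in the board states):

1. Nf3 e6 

  a b c d e f g h
  ─────────────────
8│♜ ♞ ♝ ♛ ♚ ♝ ♞ ♜│8
7│♟ ♟ ♟ ♟ · ♟ ♟ ♟│7
6│· · · · ♟ · · ·│6
5│· · · · · · · ·│5
4│· · · · · · · ·│4
3│· · · · · ♘ · ·│3
2│♙ ♙ ♙ ♙ ♙ ♙ ♙ ♙│2
1│♖ ♘ ♗ ♕ ♔ ♗ · ♖│1
  ─────────────────
  a b c d e f g h

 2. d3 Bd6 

  a b c d e f g h
  ─────────────────
8│♜ ♞ ♝ ♛ ♚ · ♞ ♜│8
7│♟ ♟ ♟ ♟ · ♟ ♟ ♟│7
6│· · · ♝ ♟ · · ·│6
5│· · · · · · · ·│5
4│· · · · · · · ·│4
3│· · · ♙ · ♘ · ·│3
2│♙ ♙ ♙ · ♙ ♙ ♙ ♙│2
1│♖ ♘ ♗ ♕ ♔ ♗ · ♖│1
  ─────────────────
  a b c d e f g h

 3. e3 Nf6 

  a b c d e f g h
  ─────────────────
8│♜ ♞ ♝ ♛ ♚ · · ♜│8
7│♟ ♟ ♟ ♟ · ♟ ♟ ♟│7
6│· · · ♝ ♟ ♞ · ·│6
5│· · · · · · · ·│5
4│· · · · · · · ·│4
3│· · · ♙ ♙ ♘ · ·│3
2│♙ ♙ ♙ · · ♙ ♙ ♙│2
1│♖ ♘ ♗ ♕ ♔ ♗ · ♖│1
  ─────────────────
  a b c d e f g h

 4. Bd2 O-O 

  a b c d e f g h
  ─────────────────
8│♜ ♞ ♝ ♛ · ♜ ♚ ·│8
7│♟ ♟ ♟ ♟ · ♟ ♟ ♟│7
6│· · · ♝ ♟ ♞ · ·│6
5│· · · · · · · ·│5
4│· · · · · · · ·│4
3│· · · ♙ ♙ ♘ · ·│3
2│♙ ♙ ♙ ♗ · ♙ ♙ ♙│2
1│♖ ♘ · ♕ ♔ ♗ · ♖│1
  ─────────────────
  a b c d e f g h

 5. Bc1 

  a b c d e f g h
  ─────────────────
8│♜ ♞ ♝ ♛ · ♜ ♚ ·│8
7│♟ ♟ ♟ ♟ · ♟ ♟ ♟│7
6│· · · ♝ ♟ ♞ · ·│6
5│· · · · · · · ·│5
4│· · · · · · · ·│4
3│· · · ♙ ♙ ♘ · ·│3
2│♙ ♙ ♙ · · ♙ ♙ ♙│2
1│♖ ♘ ♗ ♕ ♔ ♗ · ♖│1
  ─────────────────
  a b c d e f g h


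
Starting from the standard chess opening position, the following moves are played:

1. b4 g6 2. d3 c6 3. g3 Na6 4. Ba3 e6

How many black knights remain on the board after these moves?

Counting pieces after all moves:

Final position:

  a b c d e f g h
  ─────────────────
8│♜ · ♝ ♛ ♚ ♝ ♞ ♜│8
7│♟ ♟ · ♟ · ♟ · ♟│7
6│♞ · ♟ · ♟ · ♟ ·│6
5│· · · · · · · ·│5
4│· ♙ · · · · · ·│4
3│♗ · · ♙ · · ♙ ·│3
2│♙ · ♙ · ♙ ♙ · ♙│2
1│♖ ♘ · ♕ ♔ ♗ ♘ ♖│1
  ─────────────────
  a b c d e f g h


2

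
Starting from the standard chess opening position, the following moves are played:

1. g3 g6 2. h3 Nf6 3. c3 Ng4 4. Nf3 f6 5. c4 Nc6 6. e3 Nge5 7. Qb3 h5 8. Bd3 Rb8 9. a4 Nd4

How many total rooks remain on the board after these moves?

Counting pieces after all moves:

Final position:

  a b c d e f g h
  ─────────────────
8│· ♜ ♝ ♛ ♚ ♝ · ♜│8
7│♟ ♟ ♟ ♟ ♟ · · ·│7
6│· · · · · ♟ ♟ ·│6
5│· · · · ♞ · · ♟│5
4│♙ · ♙ ♞ · · · ·│4
3│· ♕ · ♗ ♙ ♘ ♙ ♙│3
2│· ♙ · ♙ · ♙ · ·│2
1│♖ ♘ ♗ · ♔ · · ♖│1
  ─────────────────
  a b c d e f g h


4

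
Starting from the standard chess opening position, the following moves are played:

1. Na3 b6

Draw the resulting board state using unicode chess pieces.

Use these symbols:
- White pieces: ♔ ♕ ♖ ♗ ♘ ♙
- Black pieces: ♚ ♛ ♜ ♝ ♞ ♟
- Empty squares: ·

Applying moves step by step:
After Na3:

♜ ♞ ♝ ♛ ♚ ♝ ♞ ♜
♟ ♟ ♟ ♟ ♟ ♟ ♟ ♟
· · · · · · · ·
· · · · · · · ·
· · · · · · · ·
♘ · · · · · · ·
♙ ♙ ♙ ♙ ♙ ♙ ♙ ♙
♖ · ♗ ♕ ♔ ♗ ♘ ♖


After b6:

♜ ♞ ♝ ♛ ♚ ♝ ♞ ♜
♟ · ♟ ♟ ♟ ♟ ♟ ♟
· ♟ · · · · · ·
· · · · · · · ·
· · · · · · · ·
♘ · · · · · · ·
♙ ♙ ♙ ♙ ♙ ♙ ♙ ♙
♖ · ♗ ♕ ♔ ♗ ♘ ♖



  a b c d e f g h
  ─────────────────
8│♜ ♞ ♝ ♛ ♚ ♝ ♞ ♜│8
7│♟ · ♟ ♟ ♟ ♟ ♟ ♟│7
6│· ♟ · · · · · ·│6
5│· · · · · · · ·│5
4│· · · · · · · ·│4
3│♘ · · · · · · ·│3
2│♙ ♙ ♙ ♙ ♙ ♙ ♙ ♙│2
1│♖ · ♗ ♕ ♔ ♗ ♘ ♖│1
  ─────────────────
  a b c d e f g h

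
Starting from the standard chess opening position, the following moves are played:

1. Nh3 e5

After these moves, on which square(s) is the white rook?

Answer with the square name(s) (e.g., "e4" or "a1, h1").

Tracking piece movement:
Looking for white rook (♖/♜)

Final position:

  a b c d e f g h
  ─────────────────
8│♜ ♞ ♝ ♛ ♚ ♝ ♞ ♜│8
7│♟ ♟ ♟ ♟ · ♟ ♟ ♟│7
6│· · · · · · · ·│6
5│· · · · ♟ · · ·│5
4│· · · · · · · ·│4
3│· · · · · · · ♘│3
2│♙ ♙ ♙ ♙ ♙ ♙ ♙ ♙│2
1│♖ ♘ ♗ ♕ ♔ ♗ · ♖│1
  ─────────────────
  a b c d e f g h


a1, h1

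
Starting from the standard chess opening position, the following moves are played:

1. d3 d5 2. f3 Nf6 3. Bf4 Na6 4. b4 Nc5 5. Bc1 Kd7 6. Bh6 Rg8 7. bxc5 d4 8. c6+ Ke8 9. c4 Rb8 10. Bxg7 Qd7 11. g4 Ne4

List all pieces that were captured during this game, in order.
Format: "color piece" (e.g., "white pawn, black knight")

Tracking captures:
  bxc5: captured black knight
  Bxg7: captured black pawn

black knight, black pawn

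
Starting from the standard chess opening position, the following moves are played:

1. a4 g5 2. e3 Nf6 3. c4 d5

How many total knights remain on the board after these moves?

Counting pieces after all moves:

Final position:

  a b c d e f g h
  ─────────────────
8│♜ ♞ ♝ ♛ ♚ ♝ · ♜│8
7│♟ ♟ ♟ · ♟ ♟ · ♟│7
6│· · · · · ♞ · ·│6
5│· · · ♟ · · ♟ ·│5
4│♙ · ♙ · · · · ·│4
3│· · · · ♙ · · ·│3
2│· ♙ · ♙ · ♙ ♙ ♙│2
1│♖ ♘ ♗ ♕ ♔ ♗ ♘ ♖│1
  ─────────────────
  a b c d e f g h


4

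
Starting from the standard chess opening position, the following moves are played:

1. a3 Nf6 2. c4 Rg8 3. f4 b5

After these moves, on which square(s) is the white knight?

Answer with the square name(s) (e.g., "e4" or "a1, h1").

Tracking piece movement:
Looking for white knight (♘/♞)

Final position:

  a b c d e f g h
  ─────────────────
8│♜ ♞ ♝ ♛ ♚ ♝ ♜ ·│8
7│♟ · ♟ ♟ ♟ ♟ ♟ ♟│7
6│· · · · · ♞ · ·│6
5│· ♟ · · · · · ·│5
4│· · ♙ · · ♙ · ·│4
3│♙ · · · · · · ·│3
2│· ♙ · ♙ ♙ · ♙ ♙│2
1│♖ ♘ ♗ ♕ ♔ ♗ ♘ ♖│1
  ─────────────────
  a b c d e f g h


b1, g1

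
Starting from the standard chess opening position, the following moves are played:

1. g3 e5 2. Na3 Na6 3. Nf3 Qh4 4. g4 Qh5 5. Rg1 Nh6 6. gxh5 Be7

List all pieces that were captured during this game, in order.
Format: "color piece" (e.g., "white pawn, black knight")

Tracking captures:
  gxh5: captured black queen

black queen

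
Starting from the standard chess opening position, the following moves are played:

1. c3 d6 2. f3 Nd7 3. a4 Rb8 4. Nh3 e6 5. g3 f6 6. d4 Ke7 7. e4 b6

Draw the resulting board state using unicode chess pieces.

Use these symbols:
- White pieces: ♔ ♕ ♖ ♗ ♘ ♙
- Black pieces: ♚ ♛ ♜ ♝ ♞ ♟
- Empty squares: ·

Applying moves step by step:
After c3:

♜ ♞ ♝ ♛ ♚ ♝ ♞ ♜
♟ ♟ ♟ ♟ ♟ ♟ ♟ ♟
· · · · · · · ·
· · · · · · · ·
· · · · · · · ·
· · ♙ · · · · ·
♙ ♙ · ♙ ♙ ♙ ♙ ♙
♖ ♘ ♗ ♕ ♔ ♗ ♘ ♖


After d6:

♜ ♞ ♝ ♛ ♚ ♝ ♞ ♜
♟ ♟ ♟ · ♟ ♟ ♟ ♟
· · · ♟ · · · ·
· · · · · · · ·
· · · · · · · ·
· · ♙ · · · · ·
♙ ♙ · ♙ ♙ ♙ ♙ ♙
♖ ♘ ♗ ♕ ♔ ♗ ♘ ♖


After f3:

♜ ♞ ♝ ♛ ♚ ♝ ♞ ♜
♟ ♟ ♟ · ♟ ♟ ♟ ♟
· · · ♟ · · · ·
· · · · · · · ·
· · · · · · · ·
· · ♙ · · ♙ · ·
♙ ♙ · ♙ ♙ · ♙ ♙
♖ ♘ ♗ ♕ ♔ ♗ ♘ ♖


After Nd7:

♜ · ♝ ♛ ♚ ♝ ♞ ♜
♟ ♟ ♟ ♞ ♟ ♟ ♟ ♟
· · · ♟ · · · ·
· · · · · · · ·
· · · · · · · ·
· · ♙ · · ♙ · ·
♙ ♙ · ♙ ♙ · ♙ ♙
♖ ♘ ♗ ♕ ♔ ♗ ♘ ♖


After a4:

♜ · ♝ ♛ ♚ ♝ ♞ ♜
♟ ♟ ♟ ♞ ♟ ♟ ♟ ♟
· · · ♟ · · · ·
· · · · · · · ·
♙ · · · · · · ·
· · ♙ · · ♙ · ·
· ♙ · ♙ ♙ · ♙ ♙
♖ ♘ ♗ ♕ ♔ ♗ ♘ ♖


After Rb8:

· ♜ ♝ ♛ ♚ ♝ ♞ ♜
♟ ♟ ♟ ♞ ♟ ♟ ♟ ♟
· · · ♟ · · · ·
· · · · · · · ·
♙ · · · · · · ·
· · ♙ · · ♙ · ·
· ♙ · ♙ ♙ · ♙ ♙
♖ ♘ ♗ ♕ ♔ ♗ ♘ ♖


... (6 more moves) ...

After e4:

· ♜ ♝ ♛ · ♝ ♞ ♜
♟ ♟ ♟ ♞ ♚ · ♟ ♟
· · · ♟ ♟ ♟ · ·
· · · · · · · ·
♙ · · ♙ ♙ · · ·
· · ♙ · · ♙ ♙ ♘
· ♙ · · · · · ♙
♖ ♘ ♗ ♕ ♔ ♗ · ♖


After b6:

· ♜ ♝ ♛ · ♝ ♞ ♜
♟ · ♟ ♞ ♚ · ♟ ♟
· ♟ · ♟ ♟ ♟ · ·
· · · · · · · ·
♙ · · ♙ ♙ · · ·
· · ♙ · · ♙ ♙ ♘
· ♙ · · · · · ♙
♖ ♘ ♗ ♕ ♔ ♗ · ♖



  a b c d e f g h
  ─────────────────
8│· ♜ ♝ ♛ · ♝ ♞ ♜│8
7│♟ · ♟ ♞ ♚ · ♟ ♟│7
6│· ♟ · ♟ ♟ ♟ · ·│6
5│· · · · · · · ·│5
4│♙ · · ♙ ♙ · · ·│4
3│· · ♙ · · ♙ ♙ ♘│3
2│· ♙ · · · · · ♙│2
1│♖ ♘ ♗ ♕ ♔ ♗ · ♖│1
  ─────────────────
  a b c d e f g h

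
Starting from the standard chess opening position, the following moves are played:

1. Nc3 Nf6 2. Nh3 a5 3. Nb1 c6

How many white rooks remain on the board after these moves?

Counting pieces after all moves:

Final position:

  a b c d e f g h
  ─────────────────
8│♜ ♞ ♝ ♛ ♚ ♝ · ♜│8
7│· ♟ · ♟ ♟ ♟ ♟ ♟│7
6│· · ♟ · · ♞ · ·│6
5│♟ · · · · · · ·│5
4│· · · · · · · ·│4
3│· · · · · · · ♘│3
2│♙ ♙ ♙ ♙ ♙ ♙ ♙ ♙│2
1│♖ ♘ ♗ ♕ ♔ ♗ · ♖│1
  ─────────────────
  a b c d e f g h


2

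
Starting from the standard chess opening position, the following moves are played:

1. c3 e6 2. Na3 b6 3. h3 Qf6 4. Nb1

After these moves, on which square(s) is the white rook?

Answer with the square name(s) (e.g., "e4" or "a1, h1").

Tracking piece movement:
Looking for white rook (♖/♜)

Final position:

  a b c d e f g h
  ─────────────────
8│♜ ♞ ♝ · ♚ ♝ ♞ ♜│8
7│♟ · ♟ ♟ · ♟ ♟ ♟│7
6│· ♟ · · ♟ ♛ · ·│6
5│· · · · · · · ·│5
4│· · · · · · · ·│4
3│· · ♙ · · · · ♙│3
2│♙ ♙ · ♙ ♙ ♙ ♙ ·│2
1│♖ ♘ ♗ ♕ ♔ ♗ ♘ ♖│1
  ─────────────────
  a b c d e f g h


a1, h1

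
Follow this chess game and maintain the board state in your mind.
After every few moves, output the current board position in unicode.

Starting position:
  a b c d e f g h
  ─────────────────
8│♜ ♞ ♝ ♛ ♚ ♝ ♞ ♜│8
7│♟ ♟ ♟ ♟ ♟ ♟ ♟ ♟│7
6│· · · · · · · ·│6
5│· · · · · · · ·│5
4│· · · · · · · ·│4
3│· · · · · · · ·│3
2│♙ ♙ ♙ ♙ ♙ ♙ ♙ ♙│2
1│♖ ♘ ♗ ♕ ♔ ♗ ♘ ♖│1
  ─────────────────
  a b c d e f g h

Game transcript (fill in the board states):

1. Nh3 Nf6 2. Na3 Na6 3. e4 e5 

  a b c d e f g h
  ─────────────────
8│♜ · ♝ ♛ ♚ ♝ · ♜│8
7│♟ ♟ ♟ ♟ · ♟ ♟ ♟│7
6│♞ · · · · ♞ · ·│6
5│· · · · ♟ · · ·│5
4│· · · · ♙ · · ·│4
3│♘ · · · · · · ♘│3
2│♙ ♙ ♙ ♙ · ♙ ♙ ♙│2
1│♖ · ♗ ♕ ♔ ♗ · ♖│1
  ─────────────────
  a b c d e f g h

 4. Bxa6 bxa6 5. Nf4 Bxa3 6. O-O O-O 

  a b c d e f g h
  ─────────────────
8│♜ · ♝ ♛ · ♜ ♚ ·│8
7│♟ · ♟ ♟ · ♟ ♟ ♟│7
6│♟ · · · · ♞ · ·│6
5│· · · · ♟ · · ·│5
4│· · · · ♙ ♘ · ·│4
3│♝ · · · · · · ·│3
2│♙ ♙ ♙ ♙ · ♙ ♙ ♙│2
1│♖ · ♗ ♕ · ♖ ♔ ·│1
  ─────────────────
  a b c d e f g h

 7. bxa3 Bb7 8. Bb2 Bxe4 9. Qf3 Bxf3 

  a b c d e f g h
  ─────────────────
8│♜ · · ♛ · ♜ ♚ ·│8
7│♟ · ♟ ♟ · ♟ ♟ ♟│7
6│♟ · · · · ♞ · ·│6
5│· · · · ♟ · · ·│5
4│· · · · · ♘ · ·│4
3│♙ · · · · ♝ · ·│3
2│♙ ♗ ♙ ♙ · ♙ ♙ ♙│2
1│♖ · · · · ♖ ♔ ·│1
  ─────────────────
  a b c d e f g h

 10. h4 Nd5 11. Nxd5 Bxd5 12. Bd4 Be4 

  a b c d e f g h
  ─────────────────
8│♜ · · ♛ · ♜ ♚ ·│8
7│♟ · ♟ ♟ · ♟ ♟ ♟│7
6│♟ · · · · · · ·│6
5│· · · · ♟ · · ·│5
4│· · · ♗ ♝ · · ♙│4
3│♙ · · · · · · ·│3
2│♙ · ♙ ♙ · ♙ ♙ ·│2
1│♖ · · · · ♖ ♔ ·│1
  ─────────────────
  a b c d e f g h

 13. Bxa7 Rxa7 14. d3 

  a b c d e f g h
  ─────────────────
8│· · · ♛ · ♜ ♚ ·│8
7│♜ · ♟ ♟ · ♟ ♟ ♟│7
6│♟ · · · · · · ·│6
5│· · · · ♟ · · ·│5
4│· · · · ♝ · · ♙│4
3│♙ · · ♙ · · · ·│3
2│♙ · ♙ · · ♙ ♙ ·│2
1│♖ · · · · ♖ ♔ ·│1
  ─────────────────
  a b c d e f g h


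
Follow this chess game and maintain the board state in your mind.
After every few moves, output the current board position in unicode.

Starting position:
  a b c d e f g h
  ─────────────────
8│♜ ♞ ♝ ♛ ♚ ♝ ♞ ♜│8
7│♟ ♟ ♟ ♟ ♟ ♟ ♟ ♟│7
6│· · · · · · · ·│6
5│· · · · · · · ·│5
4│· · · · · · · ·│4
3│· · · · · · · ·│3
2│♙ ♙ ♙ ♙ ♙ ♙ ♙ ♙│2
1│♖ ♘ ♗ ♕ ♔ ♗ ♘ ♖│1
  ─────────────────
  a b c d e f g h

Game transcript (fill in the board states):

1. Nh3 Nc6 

  a b c d e f g h
  ─────────────────
8│♜ · ♝ ♛ ♚ ♝ ♞ ♜│8
7│♟ ♟ ♟ ♟ ♟ ♟ ♟ ♟│7
6│· · ♞ · · · · ·│6
5│· · · · · · · ·│5
4│· · · · · · · ·│4
3│· · · · · · · ♘│3
2│♙ ♙ ♙ ♙ ♙ ♙ ♙ ♙│2
1│♖ ♘ ♗ ♕ ♔ ♗ · ♖│1
  ─────────────────
  a b c d e f g h

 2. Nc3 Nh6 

  a b c d e f g h
  ─────────────────
8│♜ · ♝ ♛ ♚ ♝ · ♜│8
7│♟ ♟ ♟ ♟ ♟ ♟ ♟ ♟│7
6│· · ♞ · · · · ♞│6
5│· · · · · · · ·│5
4│· · · · · · · ·│4
3│· · ♘ · · · · ♘│3
2│♙ ♙ ♙ ♙ ♙ ♙ ♙ ♙│2
1│♖ · ♗ ♕ ♔ ♗ · ♖│1
  ─────────────────
  a b c d e f g h

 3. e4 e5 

  a b c d e f g h
  ─────────────────
8│♜ · ♝ ♛ ♚ ♝ · ♜│8
7│♟ ♟ ♟ ♟ · ♟ ♟ ♟│7
6│· · ♞ · · · · ♞│6
5│· · · · ♟ · · ·│5
4│· · · · ♙ · · ·│4
3│· · ♘ · · · · ♘│3
2│♙ ♙ ♙ ♙ · ♙ ♙ ♙│2
1│♖ · ♗ ♕ ♔ ♗ · ♖│1
  ─────────────────
  a b c d e f g h



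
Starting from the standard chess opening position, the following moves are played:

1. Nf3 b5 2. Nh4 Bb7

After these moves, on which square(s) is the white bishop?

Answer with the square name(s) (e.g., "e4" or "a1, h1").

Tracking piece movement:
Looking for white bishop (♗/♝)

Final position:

  a b c d e f g h
  ─────────────────
8│♜ ♞ · ♛ ♚ ♝ ♞ ♜│8
7│♟ ♝ ♟ ♟ ♟ ♟ ♟ ♟│7
6│· · · · · · · ·│6
5│· ♟ · · · · · ·│5
4│· · · · · · · ♘│4
3│· · · · · · · ·│3
2│♙ ♙ ♙ ♙ ♙ ♙ ♙ ♙│2
1│♖ ♘ ♗ ♕ ♔ ♗ · ♖│1
  ─────────────────
  a b c d e f g h


c1, f1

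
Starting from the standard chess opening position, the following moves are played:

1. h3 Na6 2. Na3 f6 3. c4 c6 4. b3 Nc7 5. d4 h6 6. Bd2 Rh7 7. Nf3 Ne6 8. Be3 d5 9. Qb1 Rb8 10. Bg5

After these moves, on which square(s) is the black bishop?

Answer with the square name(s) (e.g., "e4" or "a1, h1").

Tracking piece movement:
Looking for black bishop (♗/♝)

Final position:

  a b c d e f g h
  ─────────────────
8│· ♜ ♝ ♛ ♚ ♝ ♞ ·│8
7│♟ ♟ · · ♟ · ♟ ♜│7
6│· · ♟ · ♞ ♟ · ♟│6
5│· · · ♟ · · ♗ ·│5
4│· · ♙ ♙ · · · ·│4
3│♘ ♙ · · · ♘ · ♙│3
2│♙ · · · ♙ ♙ ♙ ·│2
1│♖ ♕ · · ♔ ♗ · ♖│1
  ─────────────────
  a b c d e f g h


c8, f8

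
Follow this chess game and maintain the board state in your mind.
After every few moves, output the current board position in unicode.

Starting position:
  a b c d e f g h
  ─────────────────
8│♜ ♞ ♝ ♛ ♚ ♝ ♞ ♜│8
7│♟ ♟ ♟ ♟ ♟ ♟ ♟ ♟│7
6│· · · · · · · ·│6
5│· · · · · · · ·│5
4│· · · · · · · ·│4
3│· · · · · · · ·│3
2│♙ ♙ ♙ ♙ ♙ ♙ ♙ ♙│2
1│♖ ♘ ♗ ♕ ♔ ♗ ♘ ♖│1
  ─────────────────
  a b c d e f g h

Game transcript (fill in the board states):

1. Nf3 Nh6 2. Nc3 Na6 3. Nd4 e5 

  a b c d e f g h
  ─────────────────
8│♜ · ♝ ♛ ♚ ♝ · ♜│8
7│♟ ♟ ♟ ♟ · ♟ ♟ ♟│7
6│♞ · · · · · · ♞│6
5│· · · · ♟ · · ·│5
4│· · · ♘ · · · ·│4
3│· · ♘ · · · · ·│3
2│♙ ♙ ♙ ♙ ♙ ♙ ♙ ♙│2
1│♖ · ♗ ♕ ♔ ♗ · ♖│1
  ─────────────────
  a b c d e f g h

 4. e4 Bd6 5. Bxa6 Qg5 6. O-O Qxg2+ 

  a b c d e f g h
  ─────────────────
8│♜ · ♝ · ♚ · · ♜│8
7│♟ ♟ ♟ ♟ · ♟ ♟ ♟│7
6│♗ · · ♝ · · · ♞│6
5│· · · · ♟ · · ·│5
4│· · · ♘ ♙ · · ·│4
3│· · ♘ · · · · ·│3
2│♙ ♙ ♙ ♙ · ♙ ♛ ♙│2
1│♖ · ♗ ♕ · ♖ ♔ ·│1
  ─────────────────
  a b c d e f g h

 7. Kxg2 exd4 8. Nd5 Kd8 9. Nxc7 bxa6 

  a b c d e f g h
  ─────────────────
8│♜ · ♝ ♚ · · · ♜│8
7│♟ · ♘ ♟ · ♟ ♟ ♟│7
6│♟ · · ♝ · · · ♞│6
5│· · · · · · · ·│5
4│· · · ♟ ♙ · · ·│4
3│· · · · · · · ·│3
2│♙ ♙ ♙ ♙ · ♙ ♔ ♙│2
1│♖ · ♗ ♕ · ♖ · ·│1
  ─────────────────
  a b c d e f g h

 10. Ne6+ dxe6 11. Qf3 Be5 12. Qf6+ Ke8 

  a b c d e f g h
  ─────────────────
8│♜ · ♝ · ♚ · · ♜│8
7│♟ · · · · ♟ ♟ ♟│7
6│♟ · · · ♟ ♕ · ♞│6
5│· · · · ♝ · · ·│5
4│· · · ♟ ♙ · · ·│4
3│· · · · · · · ·│3
2│♙ ♙ ♙ ♙ · ♙ ♔ ♙│2
1│♖ · ♗ · · ♖ · ·│1
  ─────────────────
  a b c d e f g h

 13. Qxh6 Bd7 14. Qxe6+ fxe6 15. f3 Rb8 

  a b c d e f g h
  ─────────────────
8│· ♜ · · ♚ · · ♜│8
7│♟ · · ♝ · · ♟ ♟│7
6│♟ · · · ♟ · · ·│6
5│· · · · ♝ · · ·│5
4│· · · ♟ ♙ · · ·│4
3│· · · · · ♙ · ·│3
2│♙ ♙ ♙ ♙ · · ♔ ♙│2
1│♖ · ♗ · · ♖ · ·│1
  ─────────────────
  a b c d e f g h



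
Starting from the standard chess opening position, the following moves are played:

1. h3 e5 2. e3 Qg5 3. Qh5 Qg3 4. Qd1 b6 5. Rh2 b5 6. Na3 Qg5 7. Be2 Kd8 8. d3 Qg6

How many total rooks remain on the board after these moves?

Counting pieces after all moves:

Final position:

  a b c d e f g h
  ─────────────────
8│♜ ♞ ♝ ♚ · ♝ ♞ ♜│8
7│♟ · ♟ ♟ · ♟ ♟ ♟│7
6│· · · · · · ♛ ·│6
5│· ♟ · · ♟ · · ·│5
4│· · · · · · · ·│4
3│♘ · · ♙ ♙ · · ♙│3
2│♙ ♙ ♙ · ♗ ♙ ♙ ♖│2
1│♖ · ♗ ♕ ♔ · ♘ ·│1
  ─────────────────
  a b c d e f g h


4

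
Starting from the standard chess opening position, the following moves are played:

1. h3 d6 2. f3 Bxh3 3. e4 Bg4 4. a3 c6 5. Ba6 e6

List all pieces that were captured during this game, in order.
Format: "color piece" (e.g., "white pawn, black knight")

Tracking captures:
  Bxh3: captured white pawn

white pawn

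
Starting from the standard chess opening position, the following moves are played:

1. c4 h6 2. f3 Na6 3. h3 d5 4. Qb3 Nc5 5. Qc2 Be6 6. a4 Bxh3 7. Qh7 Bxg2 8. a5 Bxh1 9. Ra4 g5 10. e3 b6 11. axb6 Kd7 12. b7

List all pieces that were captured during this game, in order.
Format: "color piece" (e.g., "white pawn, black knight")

Tracking captures:
  Bxh3: captured white pawn
  Bxg2: captured white pawn
  Bxh1: captured white rook
  axb6: captured black pawn

white pawn, white pawn, white rook, black pawn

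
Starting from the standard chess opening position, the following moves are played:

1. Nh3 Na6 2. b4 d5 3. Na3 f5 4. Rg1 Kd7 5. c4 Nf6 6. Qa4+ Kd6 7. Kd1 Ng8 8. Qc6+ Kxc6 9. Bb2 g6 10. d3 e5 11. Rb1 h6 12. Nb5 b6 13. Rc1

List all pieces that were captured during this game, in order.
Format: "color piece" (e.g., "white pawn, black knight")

Tracking captures:
  Kxc6: captured white queen

white queen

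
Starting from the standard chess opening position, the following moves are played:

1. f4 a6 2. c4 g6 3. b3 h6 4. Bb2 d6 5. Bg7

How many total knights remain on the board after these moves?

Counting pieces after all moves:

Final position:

  a b c d e f g h
  ─────────────────
8│♜ ♞ ♝ ♛ ♚ ♝ ♞ ♜│8
7│· ♟ ♟ · ♟ ♟ ♗ ·│7
6│♟ · · ♟ · · ♟ ♟│6
5│· · · · · · · ·│5
4│· · ♙ · · ♙ · ·│4
3│· ♙ · · · · · ·│3
2│♙ · · ♙ ♙ · ♙ ♙│2
1│♖ ♘ · ♕ ♔ ♗ ♘ ♖│1
  ─────────────────
  a b c d e f g h


4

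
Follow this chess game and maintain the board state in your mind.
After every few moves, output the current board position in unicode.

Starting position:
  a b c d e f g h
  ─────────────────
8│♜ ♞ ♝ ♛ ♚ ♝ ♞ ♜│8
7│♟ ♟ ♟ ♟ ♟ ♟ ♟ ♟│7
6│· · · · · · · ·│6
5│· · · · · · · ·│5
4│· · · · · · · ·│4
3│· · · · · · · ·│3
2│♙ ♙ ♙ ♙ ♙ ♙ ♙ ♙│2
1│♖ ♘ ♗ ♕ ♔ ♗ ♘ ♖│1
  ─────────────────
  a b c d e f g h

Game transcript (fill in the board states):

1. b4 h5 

  a b c d e f g h
  ─────────────────
8│♜ ♞ ♝ ♛ ♚ ♝ ♞ ♜│8
7│♟ ♟ ♟ ♟ ♟ ♟ ♟ ·│7
6│· · · · · · · ·│6
5│· · · · · · · ♟│5
4│· ♙ · · · · · ·│4
3│· · · · · · · ·│3
2│♙ · ♙ ♙ ♙ ♙ ♙ ♙│2
1│♖ ♘ ♗ ♕ ♔ ♗ ♘ ♖│1
  ─────────────────
  a b c d e f g h

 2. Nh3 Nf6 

  a b c d e f g h
  ─────────────────
8│♜ ♞ ♝ ♛ ♚ ♝ · ♜│8
7│♟ ♟ ♟ ♟ ♟ ♟ ♟ ·│7
6│· · · · · ♞ · ·│6
5│· · · · · · · ♟│5
4│· ♙ · · · · · ·│4
3│· · · · · · · ♘│3
2│♙ · ♙ ♙ ♙ ♙ ♙ ♙│2
1│♖ ♘ ♗ ♕ ♔ ♗ · ♖│1
  ─────────────────
  a b c d e f g h

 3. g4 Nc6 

  a b c d e f g h
  ─────────────────
8│♜ · ♝ ♛ ♚ ♝ · ♜│8
7│♟ ♟ ♟ ♟ ♟ ♟ ♟ ·│7
6│· · ♞ · · ♞ · ·│6
5│· · · · · · · ♟│5
4│· ♙ · · · · ♙ ·│4
3│· · · · · · · ♘│3
2│♙ · ♙ ♙ ♙ ♙ · ♙│2
1│♖ ♘ ♗ ♕ ♔ ♗ · ♖│1
  ─────────────────
  a b c d e f g h

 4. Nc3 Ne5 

  a b c d e f g h
  ─────────────────
8│♜ · ♝ ♛ ♚ ♝ · ♜│8
7│♟ ♟ ♟ ♟ ♟ ♟ ♟ ·│7
6│· · · · · ♞ · ·│6
5│· · · · ♞ · · ♟│5
4│· ♙ · · · · ♙ ·│4
3│· · ♘ · · · · ♘│3
2│♙ · ♙ ♙ ♙ ♙ · ♙│2
1│♖ · ♗ ♕ ♔ ♗ · ♖│1
  ─────────────────
  a b c d e f g h



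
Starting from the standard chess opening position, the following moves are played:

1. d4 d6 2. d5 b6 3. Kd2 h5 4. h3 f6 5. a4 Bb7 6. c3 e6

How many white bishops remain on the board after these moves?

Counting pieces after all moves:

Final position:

  a b c d e f g h
  ─────────────────
8│♜ ♞ · ♛ ♚ ♝ ♞ ♜│8
7│♟ ♝ ♟ · · · ♟ ·│7
6│· ♟ · ♟ ♟ ♟ · ·│6
5│· · · ♙ · · · ♟│5
4│♙ · · · · · · ·│4
3│· · ♙ · · · · ♙│3
2│· ♙ · ♔ ♙ ♙ ♙ ·│2
1│♖ ♘ ♗ ♕ · ♗ ♘ ♖│1
  ─────────────────
  a b c d e f g h


2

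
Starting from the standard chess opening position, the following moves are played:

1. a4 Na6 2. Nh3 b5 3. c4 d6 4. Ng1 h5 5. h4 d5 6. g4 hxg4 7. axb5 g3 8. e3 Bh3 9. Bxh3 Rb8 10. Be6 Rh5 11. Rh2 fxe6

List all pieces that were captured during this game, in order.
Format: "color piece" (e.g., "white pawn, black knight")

Tracking captures:
  hxg4: captured white pawn
  axb5: captured black pawn
  Bxh3: captured black bishop
  fxe6: captured white bishop

white pawn, black pawn, black bishop, white bishop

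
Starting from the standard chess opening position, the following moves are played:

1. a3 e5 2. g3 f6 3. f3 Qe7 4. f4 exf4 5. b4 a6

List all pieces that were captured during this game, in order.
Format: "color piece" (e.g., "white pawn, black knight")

Tracking captures:
  exf4: captured white pawn

white pawn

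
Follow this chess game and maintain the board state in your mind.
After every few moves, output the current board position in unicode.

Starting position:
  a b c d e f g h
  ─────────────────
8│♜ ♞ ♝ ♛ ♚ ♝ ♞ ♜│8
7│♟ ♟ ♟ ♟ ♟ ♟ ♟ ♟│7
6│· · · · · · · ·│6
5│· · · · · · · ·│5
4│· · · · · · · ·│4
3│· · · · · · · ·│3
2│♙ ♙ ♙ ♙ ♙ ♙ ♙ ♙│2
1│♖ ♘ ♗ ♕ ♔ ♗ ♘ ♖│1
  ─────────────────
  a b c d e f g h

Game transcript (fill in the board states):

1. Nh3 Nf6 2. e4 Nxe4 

  a b c d e f g h
  ─────────────────
8│♜ ♞ ♝ ♛ ♚ ♝ · ♜│8
7│♟ ♟ ♟ ♟ ♟ ♟ ♟ ♟│7
6│· · · · · · · ·│6
5│· · · · · · · ·│5
4│· · · · ♞ · · ·│4
3│· · · · · · · ♘│3
2│♙ ♙ ♙ ♙ · ♙ ♙ ♙│2
1│♖ ♘ ♗ ♕ ♔ ♗ · ♖│1
  ─────────────────
  a b c d e f g h

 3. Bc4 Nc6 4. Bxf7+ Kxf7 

  a b c d e f g h
  ─────────────────
8│♜ · ♝ ♛ · ♝ · ♜│8
7│♟ ♟ ♟ ♟ ♟ ♚ ♟ ♟│7
6│· · ♞ · · · · ·│6
5│· · · · · · · ·│5
4│· · · · ♞ · · ·│4
3│· · · · · · · ♘│3
2│♙ ♙ ♙ ♙ · ♙ ♙ ♙│2
1│♖ ♘ ♗ ♕ ♔ · · ♖│1
  ─────────────────
  a b c d e f g h

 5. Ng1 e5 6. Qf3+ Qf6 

  a b c d e f g h
  ─────────────────
8│♜ · ♝ · · ♝ · ♜│8
7│♟ ♟ ♟ ♟ · ♚ ♟ ♟│7
6│· · ♞ · · ♛ · ·│6
5│· · · · ♟ · · ·│5
4│· · · · ♞ · · ·│4
3│· · · · · ♕ · ·│3
2│♙ ♙ ♙ ♙ · ♙ ♙ ♙│2
1│♖ ♘ ♗ · ♔ · ♘ ♖│1
  ─────────────────
  a b c d e f g h

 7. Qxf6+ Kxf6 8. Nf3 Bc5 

  a b c d e f g h
  ─────────────────
8│♜ · ♝ · · · · ♜│8
7│♟ ♟ ♟ ♟ · · ♟ ♟│7
6│· · ♞ · · ♚ · ·│6
5│· · ♝ · ♟ · · ·│5
4│· · · · ♞ · · ·│4
3│· · · · · ♘ · ·│3
2│♙ ♙ ♙ ♙ · ♙ ♙ ♙│2
1│♖ ♘ ♗ · ♔ · · ♖│1
  ─────────────────
  a b c d e f g h

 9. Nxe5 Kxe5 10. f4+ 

  a b c d e f g h
  ─────────────────
8│♜ · ♝ · · · · ♜│8
7│♟ ♟ ♟ ♟ · · ♟ ♟│7
6│· · ♞ · · · · ·│6
5│· · ♝ · ♚ · · ·│5
4│· · · · ♞ ♙ · ·│4
3│· · · · · · · ·│3
2│♙ ♙ ♙ ♙ · · ♙ ♙│2
1│♖ ♘ ♗ · ♔ · · ♖│1
  ─────────────────
  a b c d e f g h


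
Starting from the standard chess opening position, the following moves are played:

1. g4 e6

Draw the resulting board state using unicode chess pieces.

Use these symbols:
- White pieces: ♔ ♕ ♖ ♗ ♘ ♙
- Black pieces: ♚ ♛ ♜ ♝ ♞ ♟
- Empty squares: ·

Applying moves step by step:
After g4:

♜ ♞ ♝ ♛ ♚ ♝ ♞ ♜
♟ ♟ ♟ ♟ ♟ ♟ ♟ ♟
· · · · · · · ·
· · · · · · · ·
· · · · · · ♙ ·
· · · · · · · ·
♙ ♙ ♙ ♙ ♙ ♙ · ♙
♖ ♘ ♗ ♕ ♔ ♗ ♘ ♖


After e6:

♜ ♞ ♝ ♛ ♚ ♝ ♞ ♜
♟ ♟ ♟ ♟ · ♟ ♟ ♟
· · · · ♟ · · ·
· · · · · · · ·
· · · · · · ♙ ·
· · · · · · · ·
♙ ♙ ♙ ♙ ♙ ♙ · ♙
♖ ♘ ♗ ♕ ♔ ♗ ♘ ♖



  a b c d e f g h
  ─────────────────
8│♜ ♞ ♝ ♛ ♚ ♝ ♞ ♜│8
7│♟ ♟ ♟ ♟ · ♟ ♟ ♟│7
6│· · · · ♟ · · ·│6
5│· · · · · · · ·│5
4│· · · · · · ♙ ·│4
3│· · · · · · · ·│3
2│♙ ♙ ♙ ♙ ♙ ♙ · ♙│2
1│♖ ♘ ♗ ♕ ♔ ♗ ♘ ♖│1
  ─────────────────
  a b c d e f g h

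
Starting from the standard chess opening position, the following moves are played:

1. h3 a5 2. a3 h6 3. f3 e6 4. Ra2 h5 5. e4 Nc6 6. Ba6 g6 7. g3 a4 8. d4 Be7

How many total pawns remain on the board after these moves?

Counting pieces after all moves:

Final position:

  a b c d e f g h
  ─────────────────
8│♜ · ♝ ♛ ♚ · ♞ ♜│8
7│· ♟ ♟ ♟ ♝ ♟ · ·│7
6│♗ · ♞ · ♟ · ♟ ·│6
5│· · · · · · · ♟│5
4│♟ · · ♙ ♙ · · ·│4
3│♙ · · · · ♙ ♙ ♙│3
2│♖ ♙ ♙ · · · · ·│2
1│· ♘ ♗ ♕ ♔ · ♘ ♖│1
  ─────────────────
  a b c d e f g h


16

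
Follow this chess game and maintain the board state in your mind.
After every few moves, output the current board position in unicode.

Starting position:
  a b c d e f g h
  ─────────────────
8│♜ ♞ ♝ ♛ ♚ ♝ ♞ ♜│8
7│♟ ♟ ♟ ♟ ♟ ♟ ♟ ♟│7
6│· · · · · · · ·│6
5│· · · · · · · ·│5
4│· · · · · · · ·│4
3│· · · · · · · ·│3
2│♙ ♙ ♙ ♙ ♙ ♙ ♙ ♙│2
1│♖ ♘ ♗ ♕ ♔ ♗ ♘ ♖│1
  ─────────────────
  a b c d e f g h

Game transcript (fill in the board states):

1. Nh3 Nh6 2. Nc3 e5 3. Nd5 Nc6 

  a b c d e f g h
  ─────────────────
8│♜ · ♝ ♛ ♚ ♝ · ♜│8
7│♟ ♟ ♟ ♟ · ♟ ♟ ♟│7
6│· · ♞ · · · · ♞│6
5│· · · ♘ ♟ · · ·│5
4│· · · · · · · ·│4
3│· · · · · · · ♘│3
2│♙ ♙ ♙ ♙ ♙ ♙ ♙ ♙│2
1│♖ · ♗ ♕ ♔ ♗ · ♖│1
  ─────────────────
  a b c d e f g h

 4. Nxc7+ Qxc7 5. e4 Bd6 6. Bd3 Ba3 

  a b c d e f g h
  ─────────────────
8│♜ · ♝ · ♚ · · ♜│8
7│♟ ♟ ♛ ♟ · ♟ ♟ ♟│7
6│· · ♞ · · · · ♞│6
5│· · · · ♟ · · ·│5
4│· · · · ♙ · · ·│4
3│♝ · · ♗ · · · ♘│3
2│♙ ♙ ♙ ♙ · ♙ ♙ ♙│2
1│♖ · ♗ ♕ ♔ · · ♖│1
  ─────────────────
  a b c d e f g h

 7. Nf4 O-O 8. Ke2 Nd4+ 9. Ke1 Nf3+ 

  a b c d e f g h
  ─────────────────
8│♜ · ♝ · · ♜ ♚ ·│8
7│♟ ♟ ♛ ♟ · ♟ ♟ ♟│7
6│· · · · · · · ♞│6
5│· · · · ♟ · · ·│5
4│· · · · ♙ ♘ · ·│4
3│♝ · · ♗ · ♞ · ·│3
2│♙ ♙ ♙ ♙ · ♙ ♙ ♙│2
1│♖ · ♗ ♕ ♔ · · ♖│1
  ─────────────────
  a b c d e f g h

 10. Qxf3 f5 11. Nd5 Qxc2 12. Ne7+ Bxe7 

  a b c d e f g h
  ─────────────────
8│♜ · ♝ · · ♜ ♚ ·│8
7│♟ ♟ · ♟ ♝ · ♟ ♟│7
6│· · · · · · · ♞│6
5│· · · · ♟ ♟ · ·│5
4│· · · · ♙ · · ·│4
3│· · · ♗ · ♕ · ·│3
2│♙ ♙ ♛ ♙ · ♙ ♙ ♙│2
1│♖ · ♗ · ♔ · · ♖│1
  ─────────────────
  a b c d e f g h

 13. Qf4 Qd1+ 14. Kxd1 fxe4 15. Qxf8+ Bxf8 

  a b c d e f g h
  ─────────────────
8│♜ · ♝ · · ♝ ♚ ·│8
7│♟ ♟ · ♟ · · ♟ ♟│7
6│· · · · · · · ♞│6
5│· · · · ♟ · · ·│5
4│· · · · ♟ · · ·│4
3│· · · ♗ · · · ·│3
2│♙ ♙ · ♙ · ♙ ♙ ♙│2
1│♖ · ♗ ♔ · · · ♖│1
  ─────────────────
  a b c d e f g h



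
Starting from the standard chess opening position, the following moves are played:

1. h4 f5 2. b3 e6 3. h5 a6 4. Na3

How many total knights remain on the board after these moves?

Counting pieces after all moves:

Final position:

  a b c d e f g h
  ─────────────────
8│♜ ♞ ♝ ♛ ♚ ♝ ♞ ♜│8
7│· ♟ ♟ ♟ · · ♟ ♟│7
6│♟ · · · ♟ · · ·│6
5│· · · · · ♟ · ♙│5
4│· · · · · · · ·│4
3│♘ ♙ · · · · · ·│3
2│♙ · ♙ ♙ ♙ ♙ ♙ ·│2
1│♖ · ♗ ♕ ♔ ♗ ♘ ♖│1
  ─────────────────
  a b c d e f g h


4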